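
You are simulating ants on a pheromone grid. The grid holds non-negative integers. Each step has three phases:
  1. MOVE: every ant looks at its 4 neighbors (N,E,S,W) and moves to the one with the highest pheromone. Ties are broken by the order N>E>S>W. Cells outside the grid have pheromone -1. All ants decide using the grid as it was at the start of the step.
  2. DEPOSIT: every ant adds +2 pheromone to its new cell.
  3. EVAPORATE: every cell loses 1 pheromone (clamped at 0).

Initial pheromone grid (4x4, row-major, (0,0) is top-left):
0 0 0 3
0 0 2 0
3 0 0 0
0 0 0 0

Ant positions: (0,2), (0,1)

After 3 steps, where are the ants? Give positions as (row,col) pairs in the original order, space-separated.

Step 1: ant0:(0,2)->E->(0,3) | ant1:(0,1)->E->(0,2)
  grid max=4 at (0,3)
Step 2: ant0:(0,3)->W->(0,2) | ant1:(0,2)->E->(0,3)
  grid max=5 at (0,3)
Step 3: ant0:(0,2)->E->(0,3) | ant1:(0,3)->W->(0,2)
  grid max=6 at (0,3)

(0,3) (0,2)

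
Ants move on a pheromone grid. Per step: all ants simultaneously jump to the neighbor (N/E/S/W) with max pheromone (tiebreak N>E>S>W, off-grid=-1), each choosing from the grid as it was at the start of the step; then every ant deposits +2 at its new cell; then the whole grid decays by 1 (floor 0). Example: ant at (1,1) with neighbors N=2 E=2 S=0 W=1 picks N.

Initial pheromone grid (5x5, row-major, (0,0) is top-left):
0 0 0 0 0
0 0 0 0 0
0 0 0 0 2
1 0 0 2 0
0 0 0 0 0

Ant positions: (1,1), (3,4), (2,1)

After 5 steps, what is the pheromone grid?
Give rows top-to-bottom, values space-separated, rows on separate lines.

After step 1: ants at (0,1),(2,4),(1,1)
  0 1 0 0 0
  0 1 0 0 0
  0 0 0 0 3
  0 0 0 1 0
  0 0 0 0 0
After step 2: ants at (1,1),(1,4),(0,1)
  0 2 0 0 0
  0 2 0 0 1
  0 0 0 0 2
  0 0 0 0 0
  0 0 0 0 0
After step 3: ants at (0,1),(2,4),(1,1)
  0 3 0 0 0
  0 3 0 0 0
  0 0 0 0 3
  0 0 0 0 0
  0 0 0 0 0
After step 4: ants at (1,1),(1,4),(0,1)
  0 4 0 0 0
  0 4 0 0 1
  0 0 0 0 2
  0 0 0 0 0
  0 0 0 0 0
After step 5: ants at (0,1),(2,4),(1,1)
  0 5 0 0 0
  0 5 0 0 0
  0 0 0 0 3
  0 0 0 0 0
  0 0 0 0 0

0 5 0 0 0
0 5 0 0 0
0 0 0 0 3
0 0 0 0 0
0 0 0 0 0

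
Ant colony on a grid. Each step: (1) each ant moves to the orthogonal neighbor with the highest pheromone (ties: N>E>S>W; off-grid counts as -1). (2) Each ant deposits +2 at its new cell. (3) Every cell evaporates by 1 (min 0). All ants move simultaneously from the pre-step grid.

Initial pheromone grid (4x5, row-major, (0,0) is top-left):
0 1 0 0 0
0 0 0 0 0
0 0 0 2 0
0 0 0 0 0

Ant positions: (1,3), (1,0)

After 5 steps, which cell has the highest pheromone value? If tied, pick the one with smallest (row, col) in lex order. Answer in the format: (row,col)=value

Answer: (2,3)=3

Derivation:
Step 1: ant0:(1,3)->S->(2,3) | ant1:(1,0)->N->(0,0)
  grid max=3 at (2,3)
Step 2: ant0:(2,3)->N->(1,3) | ant1:(0,0)->E->(0,1)
  grid max=2 at (2,3)
Step 3: ant0:(1,3)->S->(2,3) | ant1:(0,1)->E->(0,2)
  grid max=3 at (2,3)
Step 4: ant0:(2,3)->N->(1,3) | ant1:(0,2)->E->(0,3)
  grid max=2 at (2,3)
Step 5: ant0:(1,3)->S->(2,3) | ant1:(0,3)->S->(1,3)
  grid max=3 at (2,3)
Final grid:
  0 0 0 0 0
  0 0 0 2 0
  0 0 0 3 0
  0 0 0 0 0
Max pheromone 3 at (2,3)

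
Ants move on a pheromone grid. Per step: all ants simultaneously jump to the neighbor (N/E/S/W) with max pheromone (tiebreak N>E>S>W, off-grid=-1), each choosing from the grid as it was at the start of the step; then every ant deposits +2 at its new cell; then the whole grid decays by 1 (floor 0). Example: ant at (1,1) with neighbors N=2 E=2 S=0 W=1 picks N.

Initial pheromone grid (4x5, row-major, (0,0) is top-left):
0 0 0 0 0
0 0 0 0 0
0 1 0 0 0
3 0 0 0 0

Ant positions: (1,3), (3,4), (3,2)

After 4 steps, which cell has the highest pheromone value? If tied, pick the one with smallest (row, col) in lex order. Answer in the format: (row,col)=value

Step 1: ant0:(1,3)->N->(0,3) | ant1:(3,4)->N->(2,4) | ant2:(3,2)->N->(2,2)
  grid max=2 at (3,0)
Step 2: ant0:(0,3)->E->(0,4) | ant1:(2,4)->N->(1,4) | ant2:(2,2)->N->(1,2)
  grid max=1 at (0,4)
Step 3: ant0:(0,4)->S->(1,4) | ant1:(1,4)->N->(0,4) | ant2:(1,2)->N->(0,2)
  grid max=2 at (0,4)
Step 4: ant0:(1,4)->N->(0,4) | ant1:(0,4)->S->(1,4) | ant2:(0,2)->E->(0,3)
  grid max=3 at (0,4)
Final grid:
  0 0 0 1 3
  0 0 0 0 3
  0 0 0 0 0
  0 0 0 0 0
Max pheromone 3 at (0,4)

Answer: (0,4)=3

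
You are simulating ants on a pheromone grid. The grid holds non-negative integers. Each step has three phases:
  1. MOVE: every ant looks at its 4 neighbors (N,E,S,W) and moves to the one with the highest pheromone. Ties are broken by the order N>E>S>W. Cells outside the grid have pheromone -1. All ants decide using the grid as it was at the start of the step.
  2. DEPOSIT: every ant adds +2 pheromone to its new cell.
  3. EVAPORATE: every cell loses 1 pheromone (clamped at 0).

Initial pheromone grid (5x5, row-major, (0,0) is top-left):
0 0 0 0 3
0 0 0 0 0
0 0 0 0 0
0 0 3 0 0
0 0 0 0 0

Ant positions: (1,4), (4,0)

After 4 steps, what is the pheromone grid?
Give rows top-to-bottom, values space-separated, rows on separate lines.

After step 1: ants at (0,4),(3,0)
  0 0 0 0 4
  0 0 0 0 0
  0 0 0 0 0
  1 0 2 0 0
  0 0 0 0 0
After step 2: ants at (1,4),(2,0)
  0 0 0 0 3
  0 0 0 0 1
  1 0 0 0 0
  0 0 1 0 0
  0 0 0 0 0
After step 3: ants at (0,4),(1,0)
  0 0 0 0 4
  1 0 0 0 0
  0 0 0 0 0
  0 0 0 0 0
  0 0 0 0 0
After step 4: ants at (1,4),(0,0)
  1 0 0 0 3
  0 0 0 0 1
  0 0 0 0 0
  0 0 0 0 0
  0 0 0 0 0

1 0 0 0 3
0 0 0 0 1
0 0 0 0 0
0 0 0 0 0
0 0 0 0 0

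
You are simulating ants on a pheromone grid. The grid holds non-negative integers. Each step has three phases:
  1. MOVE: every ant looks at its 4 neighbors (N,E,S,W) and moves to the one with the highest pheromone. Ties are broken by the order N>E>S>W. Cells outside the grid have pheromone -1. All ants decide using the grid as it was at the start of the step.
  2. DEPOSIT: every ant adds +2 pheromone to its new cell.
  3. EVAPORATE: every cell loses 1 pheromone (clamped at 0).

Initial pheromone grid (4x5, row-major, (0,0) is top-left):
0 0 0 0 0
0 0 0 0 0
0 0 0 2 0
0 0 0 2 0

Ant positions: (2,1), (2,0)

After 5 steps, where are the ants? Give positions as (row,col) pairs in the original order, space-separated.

Step 1: ant0:(2,1)->N->(1,1) | ant1:(2,0)->N->(1,0)
  grid max=1 at (1,0)
Step 2: ant0:(1,1)->W->(1,0) | ant1:(1,0)->E->(1,1)
  grid max=2 at (1,0)
Step 3: ant0:(1,0)->E->(1,1) | ant1:(1,1)->W->(1,0)
  grid max=3 at (1,0)
Step 4: ant0:(1,1)->W->(1,0) | ant1:(1,0)->E->(1,1)
  grid max=4 at (1,0)
Step 5: ant0:(1,0)->E->(1,1) | ant1:(1,1)->W->(1,0)
  grid max=5 at (1,0)

(1,1) (1,0)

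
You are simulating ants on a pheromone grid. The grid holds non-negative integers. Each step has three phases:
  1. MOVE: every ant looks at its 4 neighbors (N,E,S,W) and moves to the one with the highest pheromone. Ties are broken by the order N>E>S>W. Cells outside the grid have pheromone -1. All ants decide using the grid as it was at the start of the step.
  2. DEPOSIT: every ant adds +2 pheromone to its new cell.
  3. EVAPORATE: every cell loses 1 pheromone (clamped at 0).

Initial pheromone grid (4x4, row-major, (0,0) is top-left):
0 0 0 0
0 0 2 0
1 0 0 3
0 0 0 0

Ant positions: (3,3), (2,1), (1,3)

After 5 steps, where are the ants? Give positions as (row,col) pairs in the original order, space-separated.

Step 1: ant0:(3,3)->N->(2,3) | ant1:(2,1)->W->(2,0) | ant2:(1,3)->S->(2,3)
  grid max=6 at (2,3)
Step 2: ant0:(2,3)->N->(1,3) | ant1:(2,0)->N->(1,0) | ant2:(2,3)->N->(1,3)
  grid max=5 at (2,3)
Step 3: ant0:(1,3)->S->(2,3) | ant1:(1,0)->S->(2,0) | ant2:(1,3)->S->(2,3)
  grid max=8 at (2,3)
Step 4: ant0:(2,3)->N->(1,3) | ant1:(2,0)->N->(1,0) | ant2:(2,3)->N->(1,3)
  grid max=7 at (2,3)
Step 5: ant0:(1,3)->S->(2,3) | ant1:(1,0)->S->(2,0) | ant2:(1,3)->S->(2,3)
  grid max=10 at (2,3)

(2,3) (2,0) (2,3)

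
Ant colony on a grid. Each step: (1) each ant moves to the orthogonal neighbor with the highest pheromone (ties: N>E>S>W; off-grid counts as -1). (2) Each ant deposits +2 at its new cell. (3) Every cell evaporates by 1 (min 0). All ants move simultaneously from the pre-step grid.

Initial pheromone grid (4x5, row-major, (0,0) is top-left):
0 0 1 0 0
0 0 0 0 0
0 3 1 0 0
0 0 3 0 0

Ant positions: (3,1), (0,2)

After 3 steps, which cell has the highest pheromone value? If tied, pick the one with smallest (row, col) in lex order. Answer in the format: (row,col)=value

Answer: (2,1)=4

Derivation:
Step 1: ant0:(3,1)->N->(2,1) | ant1:(0,2)->E->(0,3)
  grid max=4 at (2,1)
Step 2: ant0:(2,1)->N->(1,1) | ant1:(0,3)->E->(0,4)
  grid max=3 at (2,1)
Step 3: ant0:(1,1)->S->(2,1) | ant1:(0,4)->S->(1,4)
  grid max=4 at (2,1)
Final grid:
  0 0 0 0 0
  0 0 0 0 1
  0 4 0 0 0
  0 0 0 0 0
Max pheromone 4 at (2,1)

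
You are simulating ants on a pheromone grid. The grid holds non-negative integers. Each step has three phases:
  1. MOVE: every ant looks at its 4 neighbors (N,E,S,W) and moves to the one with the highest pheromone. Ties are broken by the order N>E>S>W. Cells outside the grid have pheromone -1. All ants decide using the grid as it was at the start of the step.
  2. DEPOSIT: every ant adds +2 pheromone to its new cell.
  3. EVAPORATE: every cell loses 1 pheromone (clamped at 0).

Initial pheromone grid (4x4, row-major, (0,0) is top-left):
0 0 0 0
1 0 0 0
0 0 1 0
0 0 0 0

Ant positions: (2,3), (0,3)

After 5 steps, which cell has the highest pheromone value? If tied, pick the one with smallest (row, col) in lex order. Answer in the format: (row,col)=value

Answer: (2,2)=2

Derivation:
Step 1: ant0:(2,3)->W->(2,2) | ant1:(0,3)->S->(1,3)
  grid max=2 at (2,2)
Step 2: ant0:(2,2)->N->(1,2) | ant1:(1,3)->N->(0,3)
  grid max=1 at (0,3)
Step 3: ant0:(1,2)->S->(2,2) | ant1:(0,3)->S->(1,3)
  grid max=2 at (2,2)
Step 4: ant0:(2,2)->N->(1,2) | ant1:(1,3)->N->(0,3)
  grid max=1 at (0,3)
Step 5: ant0:(1,2)->S->(2,2) | ant1:(0,3)->S->(1,3)
  grid max=2 at (2,2)
Final grid:
  0 0 0 0
  0 0 0 1
  0 0 2 0
  0 0 0 0
Max pheromone 2 at (2,2)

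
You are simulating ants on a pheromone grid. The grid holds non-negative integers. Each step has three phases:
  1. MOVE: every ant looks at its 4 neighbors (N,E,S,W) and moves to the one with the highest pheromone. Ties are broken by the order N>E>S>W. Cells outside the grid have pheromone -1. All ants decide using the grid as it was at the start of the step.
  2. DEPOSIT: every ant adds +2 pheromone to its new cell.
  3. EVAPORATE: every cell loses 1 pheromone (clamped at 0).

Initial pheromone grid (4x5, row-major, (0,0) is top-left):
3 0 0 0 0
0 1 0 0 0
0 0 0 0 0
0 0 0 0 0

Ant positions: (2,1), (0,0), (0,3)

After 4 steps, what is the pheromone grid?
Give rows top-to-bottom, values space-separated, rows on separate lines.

After step 1: ants at (1,1),(0,1),(0,4)
  2 1 0 0 1
  0 2 0 0 0
  0 0 0 0 0
  0 0 0 0 0
After step 2: ants at (0,1),(1,1),(1,4)
  1 2 0 0 0
  0 3 0 0 1
  0 0 0 0 0
  0 0 0 0 0
After step 3: ants at (1,1),(0,1),(0,4)
  0 3 0 0 1
  0 4 0 0 0
  0 0 0 0 0
  0 0 0 0 0
After step 4: ants at (0,1),(1,1),(1,4)
  0 4 0 0 0
  0 5 0 0 1
  0 0 0 0 0
  0 0 0 0 0

0 4 0 0 0
0 5 0 0 1
0 0 0 0 0
0 0 0 0 0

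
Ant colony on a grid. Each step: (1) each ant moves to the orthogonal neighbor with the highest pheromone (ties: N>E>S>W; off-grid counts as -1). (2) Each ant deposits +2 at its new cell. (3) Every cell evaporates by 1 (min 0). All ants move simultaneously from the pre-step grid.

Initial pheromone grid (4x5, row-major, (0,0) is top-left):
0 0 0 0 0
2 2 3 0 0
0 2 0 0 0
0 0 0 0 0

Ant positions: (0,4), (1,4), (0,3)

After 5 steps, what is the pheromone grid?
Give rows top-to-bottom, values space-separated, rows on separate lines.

After step 1: ants at (1,4),(0,4),(0,4)
  0 0 0 0 3
  1 1 2 0 1
  0 1 0 0 0
  0 0 0 0 0
After step 2: ants at (0,4),(1,4),(1,4)
  0 0 0 0 4
  0 0 1 0 4
  0 0 0 0 0
  0 0 0 0 0
After step 3: ants at (1,4),(0,4),(0,4)
  0 0 0 0 7
  0 0 0 0 5
  0 0 0 0 0
  0 0 0 0 0
After step 4: ants at (0,4),(1,4),(1,4)
  0 0 0 0 8
  0 0 0 0 8
  0 0 0 0 0
  0 0 0 0 0
After step 5: ants at (1,4),(0,4),(0,4)
  0 0 0 0 11
  0 0 0 0 9
  0 0 0 0 0
  0 0 0 0 0

0 0 0 0 11
0 0 0 0 9
0 0 0 0 0
0 0 0 0 0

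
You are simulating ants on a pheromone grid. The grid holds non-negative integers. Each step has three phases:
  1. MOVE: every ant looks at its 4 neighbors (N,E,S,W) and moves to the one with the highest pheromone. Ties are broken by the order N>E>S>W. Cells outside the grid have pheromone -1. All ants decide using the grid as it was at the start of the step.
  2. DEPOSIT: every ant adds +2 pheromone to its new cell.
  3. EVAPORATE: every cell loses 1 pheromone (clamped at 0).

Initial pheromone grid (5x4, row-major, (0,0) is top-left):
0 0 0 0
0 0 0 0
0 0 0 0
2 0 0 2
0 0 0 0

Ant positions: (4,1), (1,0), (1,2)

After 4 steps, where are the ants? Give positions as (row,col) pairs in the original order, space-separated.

Step 1: ant0:(4,1)->N->(3,1) | ant1:(1,0)->N->(0,0) | ant2:(1,2)->N->(0,2)
  grid max=1 at (0,0)
Step 2: ant0:(3,1)->W->(3,0) | ant1:(0,0)->E->(0,1) | ant2:(0,2)->E->(0,3)
  grid max=2 at (3,0)
Step 3: ant0:(3,0)->N->(2,0) | ant1:(0,1)->E->(0,2) | ant2:(0,3)->S->(1,3)
  grid max=1 at (0,2)
Step 4: ant0:(2,0)->S->(3,0) | ant1:(0,2)->E->(0,3) | ant2:(1,3)->N->(0,3)
  grid max=3 at (0,3)

(3,0) (0,3) (0,3)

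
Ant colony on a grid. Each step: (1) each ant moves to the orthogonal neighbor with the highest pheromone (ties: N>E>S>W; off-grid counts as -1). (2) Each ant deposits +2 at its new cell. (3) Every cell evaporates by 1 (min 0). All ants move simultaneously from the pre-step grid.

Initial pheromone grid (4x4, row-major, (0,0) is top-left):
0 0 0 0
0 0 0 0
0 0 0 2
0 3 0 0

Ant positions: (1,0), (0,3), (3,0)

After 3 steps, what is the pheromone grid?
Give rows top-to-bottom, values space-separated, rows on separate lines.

After step 1: ants at (0,0),(1,3),(3,1)
  1 0 0 0
  0 0 0 1
  0 0 0 1
  0 4 0 0
After step 2: ants at (0,1),(2,3),(2,1)
  0 1 0 0
  0 0 0 0
  0 1 0 2
  0 3 0 0
After step 3: ants at (0,2),(1,3),(3,1)
  0 0 1 0
  0 0 0 1
  0 0 0 1
  0 4 0 0

0 0 1 0
0 0 0 1
0 0 0 1
0 4 0 0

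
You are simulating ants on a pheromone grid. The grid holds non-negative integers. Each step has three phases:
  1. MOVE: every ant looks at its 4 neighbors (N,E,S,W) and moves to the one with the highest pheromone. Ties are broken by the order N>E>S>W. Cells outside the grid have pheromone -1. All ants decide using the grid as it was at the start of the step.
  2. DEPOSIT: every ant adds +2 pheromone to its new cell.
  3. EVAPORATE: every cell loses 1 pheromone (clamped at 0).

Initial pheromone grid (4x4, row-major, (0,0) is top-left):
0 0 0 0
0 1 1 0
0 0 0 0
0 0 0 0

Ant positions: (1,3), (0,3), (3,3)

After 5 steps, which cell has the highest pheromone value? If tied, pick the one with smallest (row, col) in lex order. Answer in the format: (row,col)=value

Step 1: ant0:(1,3)->W->(1,2) | ant1:(0,3)->S->(1,3) | ant2:(3,3)->N->(2,3)
  grid max=2 at (1,2)
Step 2: ant0:(1,2)->E->(1,3) | ant1:(1,3)->W->(1,2) | ant2:(2,3)->N->(1,3)
  grid max=4 at (1,3)
Step 3: ant0:(1,3)->W->(1,2) | ant1:(1,2)->E->(1,3) | ant2:(1,3)->W->(1,2)
  grid max=6 at (1,2)
Step 4: ant0:(1,2)->E->(1,3) | ant1:(1,3)->W->(1,2) | ant2:(1,2)->E->(1,3)
  grid max=8 at (1,3)
Step 5: ant0:(1,3)->W->(1,2) | ant1:(1,2)->E->(1,3) | ant2:(1,3)->W->(1,2)
  grid max=10 at (1,2)
Final grid:
  0 0 0 0
  0 0 10 9
  0 0 0 0
  0 0 0 0
Max pheromone 10 at (1,2)

Answer: (1,2)=10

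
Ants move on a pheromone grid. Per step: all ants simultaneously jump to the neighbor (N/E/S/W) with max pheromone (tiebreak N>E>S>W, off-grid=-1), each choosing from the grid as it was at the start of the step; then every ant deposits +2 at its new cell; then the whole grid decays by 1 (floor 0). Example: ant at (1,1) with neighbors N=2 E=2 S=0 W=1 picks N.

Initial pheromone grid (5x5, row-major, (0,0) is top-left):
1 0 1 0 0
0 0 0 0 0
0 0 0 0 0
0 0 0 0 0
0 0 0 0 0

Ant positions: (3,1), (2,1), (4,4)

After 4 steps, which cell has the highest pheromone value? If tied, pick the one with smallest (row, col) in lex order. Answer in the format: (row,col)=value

Answer: (1,1)=4

Derivation:
Step 1: ant0:(3,1)->N->(2,1) | ant1:(2,1)->N->(1,1) | ant2:(4,4)->N->(3,4)
  grid max=1 at (1,1)
Step 2: ant0:(2,1)->N->(1,1) | ant1:(1,1)->S->(2,1) | ant2:(3,4)->N->(2,4)
  grid max=2 at (1,1)
Step 3: ant0:(1,1)->S->(2,1) | ant1:(2,1)->N->(1,1) | ant2:(2,4)->N->(1,4)
  grid max=3 at (1,1)
Step 4: ant0:(2,1)->N->(1,1) | ant1:(1,1)->S->(2,1) | ant2:(1,4)->N->(0,4)
  grid max=4 at (1,1)
Final grid:
  0 0 0 0 1
  0 4 0 0 0
  0 4 0 0 0
  0 0 0 0 0
  0 0 0 0 0
Max pheromone 4 at (1,1)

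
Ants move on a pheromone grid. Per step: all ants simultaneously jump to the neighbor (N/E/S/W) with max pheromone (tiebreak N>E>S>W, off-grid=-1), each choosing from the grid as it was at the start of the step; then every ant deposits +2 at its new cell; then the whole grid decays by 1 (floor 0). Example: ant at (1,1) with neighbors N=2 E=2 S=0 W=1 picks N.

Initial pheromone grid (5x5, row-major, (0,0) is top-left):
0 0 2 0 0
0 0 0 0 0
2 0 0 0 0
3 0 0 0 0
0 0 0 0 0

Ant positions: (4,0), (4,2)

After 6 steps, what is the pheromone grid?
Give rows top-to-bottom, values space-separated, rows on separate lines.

After step 1: ants at (3,0),(3,2)
  0 0 1 0 0
  0 0 0 0 0
  1 0 0 0 0
  4 0 1 0 0
  0 0 0 0 0
After step 2: ants at (2,0),(2,2)
  0 0 0 0 0
  0 0 0 0 0
  2 0 1 0 0
  3 0 0 0 0
  0 0 0 0 0
After step 3: ants at (3,0),(1,2)
  0 0 0 0 0
  0 0 1 0 0
  1 0 0 0 0
  4 0 0 0 0
  0 0 0 0 0
After step 4: ants at (2,0),(0,2)
  0 0 1 0 0
  0 0 0 0 0
  2 0 0 0 0
  3 0 0 0 0
  0 0 0 0 0
After step 5: ants at (3,0),(0,3)
  0 0 0 1 0
  0 0 0 0 0
  1 0 0 0 0
  4 0 0 0 0
  0 0 0 0 0
After step 6: ants at (2,0),(0,4)
  0 0 0 0 1
  0 0 0 0 0
  2 0 0 0 0
  3 0 0 0 0
  0 0 0 0 0

0 0 0 0 1
0 0 0 0 0
2 0 0 0 0
3 0 0 0 0
0 0 0 0 0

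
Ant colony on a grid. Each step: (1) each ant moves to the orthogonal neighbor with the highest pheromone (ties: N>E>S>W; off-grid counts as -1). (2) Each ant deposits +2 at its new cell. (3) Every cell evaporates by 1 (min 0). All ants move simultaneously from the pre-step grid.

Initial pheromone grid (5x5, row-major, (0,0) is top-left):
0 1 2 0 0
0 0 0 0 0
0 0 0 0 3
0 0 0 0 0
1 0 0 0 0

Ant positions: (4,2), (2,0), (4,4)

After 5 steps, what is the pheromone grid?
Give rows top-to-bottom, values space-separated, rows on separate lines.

After step 1: ants at (3,2),(1,0),(3,4)
  0 0 1 0 0
  1 0 0 0 0
  0 0 0 0 2
  0 0 1 0 1
  0 0 0 0 0
After step 2: ants at (2,2),(0,0),(2,4)
  1 0 0 0 0
  0 0 0 0 0
  0 0 1 0 3
  0 0 0 0 0
  0 0 0 0 0
After step 3: ants at (1,2),(0,1),(1,4)
  0 1 0 0 0
  0 0 1 0 1
  0 0 0 0 2
  0 0 0 0 0
  0 0 0 0 0
After step 4: ants at (0,2),(0,2),(2,4)
  0 0 3 0 0
  0 0 0 0 0
  0 0 0 0 3
  0 0 0 0 0
  0 0 0 0 0
After step 5: ants at (0,3),(0,3),(1,4)
  0 0 2 3 0
  0 0 0 0 1
  0 0 0 0 2
  0 0 0 0 0
  0 0 0 0 0

0 0 2 3 0
0 0 0 0 1
0 0 0 0 2
0 0 0 0 0
0 0 0 0 0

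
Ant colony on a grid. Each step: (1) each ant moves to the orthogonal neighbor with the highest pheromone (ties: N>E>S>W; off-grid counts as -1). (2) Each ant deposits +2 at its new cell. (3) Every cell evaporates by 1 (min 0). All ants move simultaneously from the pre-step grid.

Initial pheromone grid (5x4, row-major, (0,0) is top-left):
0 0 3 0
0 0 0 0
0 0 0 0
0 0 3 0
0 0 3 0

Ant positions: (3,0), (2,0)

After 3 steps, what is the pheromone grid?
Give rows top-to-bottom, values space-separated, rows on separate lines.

After step 1: ants at (2,0),(1,0)
  0 0 2 0
  1 0 0 0
  1 0 0 0
  0 0 2 0
  0 0 2 0
After step 2: ants at (1,0),(2,0)
  0 0 1 0
  2 0 0 0
  2 0 0 0
  0 0 1 0
  0 0 1 0
After step 3: ants at (2,0),(1,0)
  0 0 0 0
  3 0 0 0
  3 0 0 0
  0 0 0 0
  0 0 0 0

0 0 0 0
3 0 0 0
3 0 0 0
0 0 0 0
0 0 0 0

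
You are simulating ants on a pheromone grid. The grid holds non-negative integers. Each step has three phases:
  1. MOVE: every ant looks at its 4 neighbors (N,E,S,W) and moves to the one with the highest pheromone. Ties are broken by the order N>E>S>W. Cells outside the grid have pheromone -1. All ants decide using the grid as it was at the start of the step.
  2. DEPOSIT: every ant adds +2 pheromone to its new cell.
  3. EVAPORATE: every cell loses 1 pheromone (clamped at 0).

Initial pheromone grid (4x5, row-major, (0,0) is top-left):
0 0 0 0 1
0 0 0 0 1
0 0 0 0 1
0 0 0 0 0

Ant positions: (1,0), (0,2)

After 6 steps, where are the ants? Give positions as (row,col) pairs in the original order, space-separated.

Step 1: ant0:(1,0)->N->(0,0) | ant1:(0,2)->E->(0,3)
  grid max=1 at (0,0)
Step 2: ant0:(0,0)->E->(0,1) | ant1:(0,3)->E->(0,4)
  grid max=1 at (0,1)
Step 3: ant0:(0,1)->E->(0,2) | ant1:(0,4)->S->(1,4)
  grid max=1 at (0,2)
Step 4: ant0:(0,2)->E->(0,3) | ant1:(1,4)->N->(0,4)
  grid max=1 at (0,3)
Step 5: ant0:(0,3)->E->(0,4) | ant1:(0,4)->W->(0,3)
  grid max=2 at (0,3)
Step 6: ant0:(0,4)->W->(0,3) | ant1:(0,3)->E->(0,4)
  grid max=3 at (0,3)

(0,3) (0,4)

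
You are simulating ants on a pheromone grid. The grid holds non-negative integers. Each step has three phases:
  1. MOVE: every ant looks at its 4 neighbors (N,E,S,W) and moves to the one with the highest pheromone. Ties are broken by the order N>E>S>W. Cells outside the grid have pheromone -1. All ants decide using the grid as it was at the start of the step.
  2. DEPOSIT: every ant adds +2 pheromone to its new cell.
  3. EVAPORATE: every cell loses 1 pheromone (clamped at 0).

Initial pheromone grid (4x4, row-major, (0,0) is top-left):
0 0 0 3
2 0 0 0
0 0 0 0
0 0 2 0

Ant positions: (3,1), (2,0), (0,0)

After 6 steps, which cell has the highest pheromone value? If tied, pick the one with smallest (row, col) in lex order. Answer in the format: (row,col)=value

Step 1: ant0:(3,1)->E->(3,2) | ant1:(2,0)->N->(1,0) | ant2:(0,0)->S->(1,0)
  grid max=5 at (1,0)
Step 2: ant0:(3,2)->N->(2,2) | ant1:(1,0)->N->(0,0) | ant2:(1,0)->N->(0,0)
  grid max=4 at (1,0)
Step 3: ant0:(2,2)->S->(3,2) | ant1:(0,0)->S->(1,0) | ant2:(0,0)->S->(1,0)
  grid max=7 at (1,0)
Step 4: ant0:(3,2)->N->(2,2) | ant1:(1,0)->N->(0,0) | ant2:(1,0)->N->(0,0)
  grid max=6 at (1,0)
Step 5: ant0:(2,2)->S->(3,2) | ant1:(0,0)->S->(1,0) | ant2:(0,0)->S->(1,0)
  grid max=9 at (1,0)
Step 6: ant0:(3,2)->N->(2,2) | ant1:(1,0)->N->(0,0) | ant2:(1,0)->N->(0,0)
  grid max=8 at (1,0)
Final grid:
  7 0 0 0
  8 0 0 0
  0 0 1 0
  0 0 2 0
Max pheromone 8 at (1,0)

Answer: (1,0)=8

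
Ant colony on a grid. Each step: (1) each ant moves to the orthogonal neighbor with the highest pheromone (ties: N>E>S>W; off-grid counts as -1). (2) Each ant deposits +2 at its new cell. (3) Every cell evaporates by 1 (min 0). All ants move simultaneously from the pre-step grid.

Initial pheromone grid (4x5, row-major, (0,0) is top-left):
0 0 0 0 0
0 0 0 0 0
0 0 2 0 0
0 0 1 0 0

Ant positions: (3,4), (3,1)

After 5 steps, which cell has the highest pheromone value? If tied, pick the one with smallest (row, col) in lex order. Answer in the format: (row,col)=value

Answer: (3,2)=2

Derivation:
Step 1: ant0:(3,4)->N->(2,4) | ant1:(3,1)->E->(3,2)
  grid max=2 at (3,2)
Step 2: ant0:(2,4)->N->(1,4) | ant1:(3,2)->N->(2,2)
  grid max=2 at (2,2)
Step 3: ant0:(1,4)->N->(0,4) | ant1:(2,2)->S->(3,2)
  grid max=2 at (3,2)
Step 4: ant0:(0,4)->S->(1,4) | ant1:(3,2)->N->(2,2)
  grid max=2 at (2,2)
Step 5: ant0:(1,4)->N->(0,4) | ant1:(2,2)->S->(3,2)
  grid max=2 at (3,2)
Final grid:
  0 0 0 0 1
  0 0 0 0 0
  0 0 1 0 0
  0 0 2 0 0
Max pheromone 2 at (3,2)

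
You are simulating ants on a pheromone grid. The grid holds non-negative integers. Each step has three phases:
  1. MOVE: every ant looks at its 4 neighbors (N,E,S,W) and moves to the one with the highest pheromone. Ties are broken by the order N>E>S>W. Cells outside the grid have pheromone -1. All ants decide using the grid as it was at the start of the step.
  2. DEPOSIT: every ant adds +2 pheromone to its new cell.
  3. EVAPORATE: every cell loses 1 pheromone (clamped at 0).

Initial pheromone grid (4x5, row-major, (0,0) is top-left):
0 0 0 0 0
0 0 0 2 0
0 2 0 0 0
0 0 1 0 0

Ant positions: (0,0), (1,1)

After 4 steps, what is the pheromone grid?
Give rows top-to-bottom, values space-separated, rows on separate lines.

After step 1: ants at (0,1),(2,1)
  0 1 0 0 0
  0 0 0 1 0
  0 3 0 0 0
  0 0 0 0 0
After step 2: ants at (0,2),(1,1)
  0 0 1 0 0
  0 1 0 0 0
  0 2 0 0 0
  0 0 0 0 0
After step 3: ants at (0,3),(2,1)
  0 0 0 1 0
  0 0 0 0 0
  0 3 0 0 0
  0 0 0 0 0
After step 4: ants at (0,4),(1,1)
  0 0 0 0 1
  0 1 0 0 0
  0 2 0 0 0
  0 0 0 0 0

0 0 0 0 1
0 1 0 0 0
0 2 0 0 0
0 0 0 0 0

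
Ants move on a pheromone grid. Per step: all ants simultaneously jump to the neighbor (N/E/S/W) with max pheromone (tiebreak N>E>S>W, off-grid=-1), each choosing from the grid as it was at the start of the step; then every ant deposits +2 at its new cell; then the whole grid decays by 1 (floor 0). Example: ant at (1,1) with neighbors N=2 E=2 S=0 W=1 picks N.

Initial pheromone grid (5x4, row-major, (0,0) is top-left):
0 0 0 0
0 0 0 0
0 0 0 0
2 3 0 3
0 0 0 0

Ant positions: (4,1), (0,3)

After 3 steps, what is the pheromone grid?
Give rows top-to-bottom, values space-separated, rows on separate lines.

After step 1: ants at (3,1),(1,3)
  0 0 0 0
  0 0 0 1
  0 0 0 0
  1 4 0 2
  0 0 0 0
After step 2: ants at (3,0),(0,3)
  0 0 0 1
  0 0 0 0
  0 0 0 0
  2 3 0 1
  0 0 0 0
After step 3: ants at (3,1),(1,3)
  0 0 0 0
  0 0 0 1
  0 0 0 0
  1 4 0 0
  0 0 0 0

0 0 0 0
0 0 0 1
0 0 0 0
1 4 0 0
0 0 0 0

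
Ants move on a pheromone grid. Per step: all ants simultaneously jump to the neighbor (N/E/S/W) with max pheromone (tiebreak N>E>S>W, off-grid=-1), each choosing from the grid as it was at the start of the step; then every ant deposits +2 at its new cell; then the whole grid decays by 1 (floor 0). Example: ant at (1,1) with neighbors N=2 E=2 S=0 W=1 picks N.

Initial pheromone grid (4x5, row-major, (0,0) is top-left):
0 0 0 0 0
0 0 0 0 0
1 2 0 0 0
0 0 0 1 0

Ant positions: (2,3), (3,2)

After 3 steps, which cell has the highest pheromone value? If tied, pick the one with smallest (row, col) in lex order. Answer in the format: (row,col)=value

Answer: (3,3)=6

Derivation:
Step 1: ant0:(2,3)->S->(3,3) | ant1:(3,2)->E->(3,3)
  grid max=4 at (3,3)
Step 2: ant0:(3,3)->N->(2,3) | ant1:(3,3)->N->(2,3)
  grid max=3 at (2,3)
Step 3: ant0:(2,3)->S->(3,3) | ant1:(2,3)->S->(3,3)
  grid max=6 at (3,3)
Final grid:
  0 0 0 0 0
  0 0 0 0 0
  0 0 0 2 0
  0 0 0 6 0
Max pheromone 6 at (3,3)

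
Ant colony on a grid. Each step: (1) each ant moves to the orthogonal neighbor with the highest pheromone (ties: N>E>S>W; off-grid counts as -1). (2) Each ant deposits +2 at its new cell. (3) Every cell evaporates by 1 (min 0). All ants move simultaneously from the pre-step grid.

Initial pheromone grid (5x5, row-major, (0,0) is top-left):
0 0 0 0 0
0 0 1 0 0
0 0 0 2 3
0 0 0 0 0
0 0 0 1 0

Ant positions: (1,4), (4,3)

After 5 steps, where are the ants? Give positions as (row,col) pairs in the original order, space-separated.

Step 1: ant0:(1,4)->S->(2,4) | ant1:(4,3)->N->(3,3)
  grid max=4 at (2,4)
Step 2: ant0:(2,4)->W->(2,3) | ant1:(3,3)->N->(2,3)
  grid max=4 at (2,3)
Step 3: ant0:(2,3)->E->(2,4) | ant1:(2,3)->E->(2,4)
  grid max=6 at (2,4)
Step 4: ant0:(2,4)->W->(2,3) | ant1:(2,4)->W->(2,3)
  grid max=6 at (2,3)
Step 5: ant0:(2,3)->E->(2,4) | ant1:(2,3)->E->(2,4)
  grid max=8 at (2,4)

(2,4) (2,4)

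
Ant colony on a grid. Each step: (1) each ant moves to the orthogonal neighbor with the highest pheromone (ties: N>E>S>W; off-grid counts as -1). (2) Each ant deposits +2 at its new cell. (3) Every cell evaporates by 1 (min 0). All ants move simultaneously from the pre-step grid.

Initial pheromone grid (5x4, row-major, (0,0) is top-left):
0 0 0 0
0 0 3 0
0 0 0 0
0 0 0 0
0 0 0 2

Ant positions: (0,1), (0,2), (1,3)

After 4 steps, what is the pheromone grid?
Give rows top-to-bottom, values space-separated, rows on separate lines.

After step 1: ants at (0,2),(1,2),(1,2)
  0 0 1 0
  0 0 6 0
  0 0 0 0
  0 0 0 0
  0 0 0 1
After step 2: ants at (1,2),(0,2),(0,2)
  0 0 4 0
  0 0 7 0
  0 0 0 0
  0 0 0 0
  0 0 0 0
After step 3: ants at (0,2),(1,2),(1,2)
  0 0 5 0
  0 0 10 0
  0 0 0 0
  0 0 0 0
  0 0 0 0
After step 4: ants at (1,2),(0,2),(0,2)
  0 0 8 0
  0 0 11 0
  0 0 0 0
  0 0 0 0
  0 0 0 0

0 0 8 0
0 0 11 0
0 0 0 0
0 0 0 0
0 0 0 0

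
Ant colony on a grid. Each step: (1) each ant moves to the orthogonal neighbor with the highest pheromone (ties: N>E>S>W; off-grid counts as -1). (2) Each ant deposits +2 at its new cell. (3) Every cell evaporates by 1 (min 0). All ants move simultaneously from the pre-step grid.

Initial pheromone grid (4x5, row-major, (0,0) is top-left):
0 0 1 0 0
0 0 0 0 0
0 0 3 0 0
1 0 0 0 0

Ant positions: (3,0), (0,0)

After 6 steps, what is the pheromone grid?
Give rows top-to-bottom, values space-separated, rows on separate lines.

After step 1: ants at (2,0),(0,1)
  0 1 0 0 0
  0 0 0 0 0
  1 0 2 0 0
  0 0 0 0 0
After step 2: ants at (1,0),(0,2)
  0 0 1 0 0
  1 0 0 0 0
  0 0 1 0 0
  0 0 0 0 0
After step 3: ants at (0,0),(0,3)
  1 0 0 1 0
  0 0 0 0 0
  0 0 0 0 0
  0 0 0 0 0
After step 4: ants at (0,1),(0,4)
  0 1 0 0 1
  0 0 0 0 0
  0 0 0 0 0
  0 0 0 0 0
After step 5: ants at (0,2),(1,4)
  0 0 1 0 0
  0 0 0 0 1
  0 0 0 0 0
  0 0 0 0 0
After step 6: ants at (0,3),(0,4)
  0 0 0 1 1
  0 0 0 0 0
  0 0 0 0 0
  0 0 0 0 0

0 0 0 1 1
0 0 0 0 0
0 0 0 0 0
0 0 0 0 0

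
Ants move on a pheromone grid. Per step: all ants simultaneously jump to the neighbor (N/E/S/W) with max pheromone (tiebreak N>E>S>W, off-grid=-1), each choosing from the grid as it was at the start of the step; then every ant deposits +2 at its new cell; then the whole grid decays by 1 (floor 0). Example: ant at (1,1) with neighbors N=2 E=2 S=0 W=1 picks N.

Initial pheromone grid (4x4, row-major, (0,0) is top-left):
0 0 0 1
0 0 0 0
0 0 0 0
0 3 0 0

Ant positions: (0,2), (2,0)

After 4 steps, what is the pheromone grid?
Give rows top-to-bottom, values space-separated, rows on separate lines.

After step 1: ants at (0,3),(1,0)
  0 0 0 2
  1 0 0 0
  0 0 0 0
  0 2 0 0
After step 2: ants at (1,3),(0,0)
  1 0 0 1
  0 0 0 1
  0 0 0 0
  0 1 0 0
After step 3: ants at (0,3),(0,1)
  0 1 0 2
  0 0 0 0
  0 0 0 0
  0 0 0 0
After step 4: ants at (1,3),(0,2)
  0 0 1 1
  0 0 0 1
  0 0 0 0
  0 0 0 0

0 0 1 1
0 0 0 1
0 0 0 0
0 0 0 0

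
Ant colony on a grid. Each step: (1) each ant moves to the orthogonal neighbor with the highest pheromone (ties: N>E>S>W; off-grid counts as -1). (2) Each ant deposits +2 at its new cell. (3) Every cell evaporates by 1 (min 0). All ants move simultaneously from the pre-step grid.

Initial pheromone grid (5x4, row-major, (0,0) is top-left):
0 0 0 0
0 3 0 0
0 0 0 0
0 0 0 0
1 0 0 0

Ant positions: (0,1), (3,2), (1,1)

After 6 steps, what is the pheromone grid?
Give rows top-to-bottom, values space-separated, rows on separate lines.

After step 1: ants at (1,1),(2,2),(0,1)
  0 1 0 0
  0 4 0 0
  0 0 1 0
  0 0 0 0
  0 0 0 0
After step 2: ants at (0,1),(1,2),(1,1)
  0 2 0 0
  0 5 1 0
  0 0 0 0
  0 0 0 0
  0 0 0 0
After step 3: ants at (1,1),(1,1),(0,1)
  0 3 0 0
  0 8 0 0
  0 0 0 0
  0 0 0 0
  0 0 0 0
After step 4: ants at (0,1),(0,1),(1,1)
  0 6 0 0
  0 9 0 0
  0 0 0 0
  0 0 0 0
  0 0 0 0
After step 5: ants at (1,1),(1,1),(0,1)
  0 7 0 0
  0 12 0 0
  0 0 0 0
  0 0 0 0
  0 0 0 0
After step 6: ants at (0,1),(0,1),(1,1)
  0 10 0 0
  0 13 0 0
  0 0 0 0
  0 0 0 0
  0 0 0 0

0 10 0 0
0 13 0 0
0 0 0 0
0 0 0 0
0 0 0 0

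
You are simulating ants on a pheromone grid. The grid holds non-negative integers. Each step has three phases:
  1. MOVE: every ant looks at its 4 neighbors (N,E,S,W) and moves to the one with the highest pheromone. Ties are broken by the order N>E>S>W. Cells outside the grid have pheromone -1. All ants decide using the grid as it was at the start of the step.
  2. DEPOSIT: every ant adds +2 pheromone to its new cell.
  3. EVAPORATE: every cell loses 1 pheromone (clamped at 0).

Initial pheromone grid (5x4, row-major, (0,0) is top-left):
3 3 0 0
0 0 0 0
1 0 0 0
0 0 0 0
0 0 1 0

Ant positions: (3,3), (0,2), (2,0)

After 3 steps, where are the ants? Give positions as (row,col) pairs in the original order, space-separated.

Step 1: ant0:(3,3)->N->(2,3) | ant1:(0,2)->W->(0,1) | ant2:(2,0)->N->(1,0)
  grid max=4 at (0,1)
Step 2: ant0:(2,3)->N->(1,3) | ant1:(0,1)->W->(0,0) | ant2:(1,0)->N->(0,0)
  grid max=5 at (0,0)
Step 3: ant0:(1,3)->N->(0,3) | ant1:(0,0)->E->(0,1) | ant2:(0,0)->E->(0,1)
  grid max=6 at (0,1)

(0,3) (0,1) (0,1)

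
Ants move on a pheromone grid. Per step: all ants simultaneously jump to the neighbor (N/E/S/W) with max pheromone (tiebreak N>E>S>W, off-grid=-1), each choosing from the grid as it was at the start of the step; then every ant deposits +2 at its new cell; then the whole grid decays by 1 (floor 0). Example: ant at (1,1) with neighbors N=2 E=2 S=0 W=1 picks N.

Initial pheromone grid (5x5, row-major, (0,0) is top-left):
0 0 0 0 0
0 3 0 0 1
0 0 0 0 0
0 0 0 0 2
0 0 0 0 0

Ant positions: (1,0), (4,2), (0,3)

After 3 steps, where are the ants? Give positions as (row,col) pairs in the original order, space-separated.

Step 1: ant0:(1,0)->E->(1,1) | ant1:(4,2)->N->(3,2) | ant2:(0,3)->E->(0,4)
  grid max=4 at (1,1)
Step 2: ant0:(1,1)->N->(0,1) | ant1:(3,2)->N->(2,2) | ant2:(0,4)->S->(1,4)
  grid max=3 at (1,1)
Step 3: ant0:(0,1)->S->(1,1) | ant1:(2,2)->N->(1,2) | ant2:(1,4)->N->(0,4)
  grid max=4 at (1,1)

(1,1) (1,2) (0,4)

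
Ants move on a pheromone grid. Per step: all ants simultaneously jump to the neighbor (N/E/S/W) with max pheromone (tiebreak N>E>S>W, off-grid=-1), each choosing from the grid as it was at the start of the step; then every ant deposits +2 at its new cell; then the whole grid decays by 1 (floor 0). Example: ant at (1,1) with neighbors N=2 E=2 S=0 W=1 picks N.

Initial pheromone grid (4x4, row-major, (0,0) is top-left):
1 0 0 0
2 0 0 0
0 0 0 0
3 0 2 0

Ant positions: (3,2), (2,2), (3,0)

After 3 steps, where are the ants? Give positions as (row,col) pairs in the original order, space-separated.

Step 1: ant0:(3,2)->N->(2,2) | ant1:(2,2)->S->(3,2) | ant2:(3,0)->N->(2,0)
  grid max=3 at (3,2)
Step 2: ant0:(2,2)->S->(3,2) | ant1:(3,2)->N->(2,2) | ant2:(2,0)->S->(3,0)
  grid max=4 at (3,2)
Step 3: ant0:(3,2)->N->(2,2) | ant1:(2,2)->S->(3,2) | ant2:(3,0)->N->(2,0)
  grid max=5 at (3,2)

(2,2) (3,2) (2,0)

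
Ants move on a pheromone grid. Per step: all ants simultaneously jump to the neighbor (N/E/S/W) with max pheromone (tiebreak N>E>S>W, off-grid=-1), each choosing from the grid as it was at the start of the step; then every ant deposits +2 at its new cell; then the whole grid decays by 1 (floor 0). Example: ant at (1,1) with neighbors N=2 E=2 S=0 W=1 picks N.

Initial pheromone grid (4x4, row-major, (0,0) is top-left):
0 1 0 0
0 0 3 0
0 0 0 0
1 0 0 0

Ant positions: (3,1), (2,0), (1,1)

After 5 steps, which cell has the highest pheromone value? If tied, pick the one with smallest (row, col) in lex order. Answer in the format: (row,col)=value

Step 1: ant0:(3,1)->W->(3,0) | ant1:(2,0)->S->(3,0) | ant2:(1,1)->E->(1,2)
  grid max=4 at (1,2)
Step 2: ant0:(3,0)->N->(2,0) | ant1:(3,0)->N->(2,0) | ant2:(1,2)->N->(0,2)
  grid max=3 at (1,2)
Step 3: ant0:(2,0)->S->(3,0) | ant1:(2,0)->S->(3,0) | ant2:(0,2)->S->(1,2)
  grid max=6 at (3,0)
Step 4: ant0:(3,0)->N->(2,0) | ant1:(3,0)->N->(2,0) | ant2:(1,2)->N->(0,2)
  grid max=5 at (2,0)
Step 5: ant0:(2,0)->S->(3,0) | ant1:(2,0)->S->(3,0) | ant2:(0,2)->S->(1,2)
  grid max=8 at (3,0)
Final grid:
  0 0 0 0
  0 0 4 0
  4 0 0 0
  8 0 0 0
Max pheromone 8 at (3,0)

Answer: (3,0)=8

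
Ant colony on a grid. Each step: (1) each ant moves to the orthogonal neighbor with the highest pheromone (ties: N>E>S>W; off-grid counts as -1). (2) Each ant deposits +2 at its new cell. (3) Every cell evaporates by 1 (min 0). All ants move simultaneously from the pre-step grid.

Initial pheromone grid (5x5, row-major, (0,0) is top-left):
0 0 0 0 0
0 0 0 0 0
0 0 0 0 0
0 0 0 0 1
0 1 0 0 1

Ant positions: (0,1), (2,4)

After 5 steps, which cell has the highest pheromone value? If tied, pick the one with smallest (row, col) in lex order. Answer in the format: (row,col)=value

Answer: (1,4)=2

Derivation:
Step 1: ant0:(0,1)->E->(0,2) | ant1:(2,4)->S->(3,4)
  grid max=2 at (3,4)
Step 2: ant0:(0,2)->E->(0,3) | ant1:(3,4)->N->(2,4)
  grid max=1 at (0,3)
Step 3: ant0:(0,3)->E->(0,4) | ant1:(2,4)->S->(3,4)
  grid max=2 at (3,4)
Step 4: ant0:(0,4)->S->(1,4) | ant1:(3,4)->N->(2,4)
  grid max=1 at (1,4)
Step 5: ant0:(1,4)->S->(2,4) | ant1:(2,4)->N->(1,4)
  grid max=2 at (1,4)
Final grid:
  0 0 0 0 0
  0 0 0 0 2
  0 0 0 0 2
  0 0 0 0 0
  0 0 0 0 0
Max pheromone 2 at (1,4)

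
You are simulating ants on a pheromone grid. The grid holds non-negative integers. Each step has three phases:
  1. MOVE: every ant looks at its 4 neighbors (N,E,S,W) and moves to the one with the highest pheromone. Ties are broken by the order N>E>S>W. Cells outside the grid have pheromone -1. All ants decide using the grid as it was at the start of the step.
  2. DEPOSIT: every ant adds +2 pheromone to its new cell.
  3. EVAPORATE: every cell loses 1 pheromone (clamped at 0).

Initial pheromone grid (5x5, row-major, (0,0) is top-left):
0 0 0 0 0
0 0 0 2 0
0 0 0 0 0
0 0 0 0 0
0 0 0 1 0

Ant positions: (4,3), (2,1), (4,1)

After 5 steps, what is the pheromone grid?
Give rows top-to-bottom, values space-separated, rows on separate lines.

After step 1: ants at (3,3),(1,1),(3,1)
  0 0 0 0 0
  0 1 0 1 0
  0 0 0 0 0
  0 1 0 1 0
  0 0 0 0 0
After step 2: ants at (2,3),(0,1),(2,1)
  0 1 0 0 0
  0 0 0 0 0
  0 1 0 1 0
  0 0 0 0 0
  0 0 0 0 0
After step 3: ants at (1,3),(0,2),(1,1)
  0 0 1 0 0
  0 1 0 1 0
  0 0 0 0 0
  0 0 0 0 0
  0 0 0 0 0
After step 4: ants at (0,3),(0,3),(0,1)
  0 1 0 3 0
  0 0 0 0 0
  0 0 0 0 0
  0 0 0 0 0
  0 0 0 0 0
After step 5: ants at (0,4),(0,4),(0,2)
  0 0 1 2 3
  0 0 0 0 0
  0 0 0 0 0
  0 0 0 0 0
  0 0 0 0 0

0 0 1 2 3
0 0 0 0 0
0 0 0 0 0
0 0 0 0 0
0 0 0 0 0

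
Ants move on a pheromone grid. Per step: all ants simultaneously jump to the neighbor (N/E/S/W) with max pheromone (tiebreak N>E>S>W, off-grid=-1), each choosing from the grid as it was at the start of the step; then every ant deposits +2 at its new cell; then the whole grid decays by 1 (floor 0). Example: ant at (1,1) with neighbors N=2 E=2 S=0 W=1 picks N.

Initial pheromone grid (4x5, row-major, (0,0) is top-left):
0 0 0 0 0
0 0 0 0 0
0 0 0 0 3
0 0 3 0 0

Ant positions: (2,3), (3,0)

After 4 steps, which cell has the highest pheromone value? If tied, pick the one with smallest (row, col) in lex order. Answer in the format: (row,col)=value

Step 1: ant0:(2,3)->E->(2,4) | ant1:(3,0)->N->(2,0)
  grid max=4 at (2,4)
Step 2: ant0:(2,4)->N->(1,4) | ant1:(2,0)->N->(1,0)
  grid max=3 at (2,4)
Step 3: ant0:(1,4)->S->(2,4) | ant1:(1,0)->N->(0,0)
  grid max=4 at (2,4)
Step 4: ant0:(2,4)->N->(1,4) | ant1:(0,0)->E->(0,1)
  grid max=3 at (2,4)
Final grid:
  0 1 0 0 0
  0 0 0 0 1
  0 0 0 0 3
  0 0 0 0 0
Max pheromone 3 at (2,4)

Answer: (2,4)=3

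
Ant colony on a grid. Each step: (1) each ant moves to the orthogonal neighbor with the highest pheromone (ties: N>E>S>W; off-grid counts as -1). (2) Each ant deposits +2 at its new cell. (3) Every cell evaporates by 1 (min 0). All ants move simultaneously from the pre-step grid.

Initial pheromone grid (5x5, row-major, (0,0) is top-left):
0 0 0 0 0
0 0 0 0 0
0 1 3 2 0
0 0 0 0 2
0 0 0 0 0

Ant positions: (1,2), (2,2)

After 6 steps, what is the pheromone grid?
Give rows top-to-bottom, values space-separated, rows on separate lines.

After step 1: ants at (2,2),(2,3)
  0 0 0 0 0
  0 0 0 0 0
  0 0 4 3 0
  0 0 0 0 1
  0 0 0 0 0
After step 2: ants at (2,3),(2,2)
  0 0 0 0 0
  0 0 0 0 0
  0 0 5 4 0
  0 0 0 0 0
  0 0 0 0 0
After step 3: ants at (2,2),(2,3)
  0 0 0 0 0
  0 0 0 0 0
  0 0 6 5 0
  0 0 0 0 0
  0 0 0 0 0
After step 4: ants at (2,3),(2,2)
  0 0 0 0 0
  0 0 0 0 0
  0 0 7 6 0
  0 0 0 0 0
  0 0 0 0 0
After step 5: ants at (2,2),(2,3)
  0 0 0 0 0
  0 0 0 0 0
  0 0 8 7 0
  0 0 0 0 0
  0 0 0 0 0
After step 6: ants at (2,3),(2,2)
  0 0 0 0 0
  0 0 0 0 0
  0 0 9 8 0
  0 0 0 0 0
  0 0 0 0 0

0 0 0 0 0
0 0 0 0 0
0 0 9 8 0
0 0 0 0 0
0 0 0 0 0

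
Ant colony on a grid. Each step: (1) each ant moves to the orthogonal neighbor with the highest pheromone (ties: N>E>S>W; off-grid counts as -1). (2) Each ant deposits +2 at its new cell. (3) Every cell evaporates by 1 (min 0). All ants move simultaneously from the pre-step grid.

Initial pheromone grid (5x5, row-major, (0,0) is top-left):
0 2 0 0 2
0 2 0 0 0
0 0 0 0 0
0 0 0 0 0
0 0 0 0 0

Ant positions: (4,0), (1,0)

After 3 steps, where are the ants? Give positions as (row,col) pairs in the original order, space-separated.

Step 1: ant0:(4,0)->N->(3,0) | ant1:(1,0)->E->(1,1)
  grid max=3 at (1,1)
Step 2: ant0:(3,0)->N->(2,0) | ant1:(1,1)->N->(0,1)
  grid max=2 at (0,1)
Step 3: ant0:(2,0)->N->(1,0) | ant1:(0,1)->S->(1,1)
  grid max=3 at (1,1)

(1,0) (1,1)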